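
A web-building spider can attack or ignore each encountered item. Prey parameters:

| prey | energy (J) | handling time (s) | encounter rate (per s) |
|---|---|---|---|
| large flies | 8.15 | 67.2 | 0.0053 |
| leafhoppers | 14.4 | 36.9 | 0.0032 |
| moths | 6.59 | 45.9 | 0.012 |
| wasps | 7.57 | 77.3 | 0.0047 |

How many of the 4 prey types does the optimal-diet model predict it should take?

Rank by E/h (J/s): leafhoppers 0.39, moths 0.144, large flies 0.121, wasps 0.0979. Include each in turn until the next type's E/h falls below the running intake rate.
Rate on top 1: 0.04121. moths: 0.144 > 0.04121 → include.
Rate on top 2: 0.075. large flies: 0.121 > 0.075 → include.
Rate on top 3: 0.08314. wasps: 0.0979 > 0.08314 → include.
Optimal diet: leafhoppers, moths, large flies, wasps — 4 of 4 types.

4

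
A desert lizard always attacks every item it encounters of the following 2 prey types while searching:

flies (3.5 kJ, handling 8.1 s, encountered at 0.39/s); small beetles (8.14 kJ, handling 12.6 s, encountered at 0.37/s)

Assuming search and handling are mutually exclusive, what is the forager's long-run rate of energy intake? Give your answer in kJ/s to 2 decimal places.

Energy encountered per unit search time: 0.39×3.5 + 0.37×8.14 = 4.377 kJ/s.
Handling time per unit search time: 0.39×8.1 + 0.37×12.6 = 7.821.
Rate = 4.377/(1 + 7.821) = 0.4962 kJ/s.

0.50 kJ/s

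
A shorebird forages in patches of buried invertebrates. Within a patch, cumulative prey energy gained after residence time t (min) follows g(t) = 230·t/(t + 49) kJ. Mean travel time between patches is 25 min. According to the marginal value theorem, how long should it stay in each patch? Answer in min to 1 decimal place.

35.0 min

By the marginal value theorem, leave when the instantaneous gain rate g'(t) equals the habitat-wide average g(t)/(T + t).
g'(t) = 230·49/(t + 49)². Setting 230·49/(t+49)² = 230t/[(t+49)(25+t)] gives 49(25+t) = t(t+49), so t² = 49×25 = 1225.
t* = √1225 = 35 min.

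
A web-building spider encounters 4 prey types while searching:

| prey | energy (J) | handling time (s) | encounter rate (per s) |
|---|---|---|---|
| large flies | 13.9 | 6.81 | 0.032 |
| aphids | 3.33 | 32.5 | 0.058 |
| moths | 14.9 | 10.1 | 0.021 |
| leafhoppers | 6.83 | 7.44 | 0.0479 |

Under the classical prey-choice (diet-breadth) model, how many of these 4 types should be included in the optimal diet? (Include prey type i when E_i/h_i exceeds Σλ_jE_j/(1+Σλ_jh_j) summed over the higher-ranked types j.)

3

Rank by E/h (J/s): large flies 2.04, moths 1.48, leafhoppers 0.918, aphids 0.102. Include each in turn until the next type's E/h falls below the running intake rate.
Rate on top 1: 0.3652. moths: 1.48 > 0.3652 → include.
Rate on top 2: 0.5299. leafhoppers: 0.918 > 0.5299 → include.
Rate on top 3: 0.6073. aphids: 0.102 < 0.6073 → exclude; stop.
Optimal diet: large flies, moths, leafhoppers — 3 of 4 types.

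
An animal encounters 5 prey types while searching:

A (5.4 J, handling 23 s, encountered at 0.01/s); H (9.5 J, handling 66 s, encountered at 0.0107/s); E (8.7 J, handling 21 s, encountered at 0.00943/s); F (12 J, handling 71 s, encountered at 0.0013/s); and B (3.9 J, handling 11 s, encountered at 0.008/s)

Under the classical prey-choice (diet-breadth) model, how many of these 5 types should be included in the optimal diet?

5

Rank by E/h (J/s): E 0.414, B 0.355, A 0.235, F 0.169, H 0.144. Include each in turn until the next type's E/h falls below the running intake rate.
Rate on top 1: 0.06848. B: 0.355 > 0.06848 → include.
Rate on top 2: 0.08805. A: 0.235 > 0.08805 → include.
Rate on top 3: 0.1103. F: 0.169 > 0.1103 → include.
Rate on top 4: 0.1137. H: 0.144 > 0.1137 → include.
Optimal diet: E, B, A, F, H — 5 of 5 types.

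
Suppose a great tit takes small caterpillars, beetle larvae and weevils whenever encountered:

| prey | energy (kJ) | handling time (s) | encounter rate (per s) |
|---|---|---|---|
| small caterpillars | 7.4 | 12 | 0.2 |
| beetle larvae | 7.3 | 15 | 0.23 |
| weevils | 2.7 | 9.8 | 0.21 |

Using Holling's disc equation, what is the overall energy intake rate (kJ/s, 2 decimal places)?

Energy encountered per unit search time: 0.2×7.4 + 0.23×7.3 + 0.21×2.7 = 3.726 kJ/s.
Handling time per unit search time: 0.2×12 + 0.23×15 + 0.21×9.8 = 7.908.
Rate = 3.726/(1 + 7.908) = 0.4183 kJ/s.

0.42 kJ/s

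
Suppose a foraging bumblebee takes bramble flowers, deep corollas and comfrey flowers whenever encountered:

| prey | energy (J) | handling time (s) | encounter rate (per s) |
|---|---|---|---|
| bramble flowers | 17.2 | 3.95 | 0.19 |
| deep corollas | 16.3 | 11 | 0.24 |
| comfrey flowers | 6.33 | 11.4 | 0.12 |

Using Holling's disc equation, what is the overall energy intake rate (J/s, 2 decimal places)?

1.38 J/s

R = Σλ_iE_i / (1 + Σλ_ih_i)
Numerator: 0.19×17.2 + 0.24×16.3 + 0.12×6.33 = 7.94
Denominator: 1 + 0.19×3.95 + 0.24×11 + 0.12×11.4 = 5.758
R = 7.94/5.758 = 1.379 J/s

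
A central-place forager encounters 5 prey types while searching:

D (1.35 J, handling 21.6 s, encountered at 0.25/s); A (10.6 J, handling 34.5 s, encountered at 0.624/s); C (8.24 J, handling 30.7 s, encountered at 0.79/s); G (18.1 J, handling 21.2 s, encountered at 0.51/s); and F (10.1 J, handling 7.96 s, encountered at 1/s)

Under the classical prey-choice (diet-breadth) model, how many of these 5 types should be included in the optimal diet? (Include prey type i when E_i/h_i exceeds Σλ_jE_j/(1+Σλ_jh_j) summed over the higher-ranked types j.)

Profitabilities (E/h, J/s): F 1.27, G 0.854, A 0.307, C 0.268, D 0.0625. Add prey in this order while the next type's profitability exceeds the intake rate on those already taken.
Rate on top 1: 1.127. G: 0.854 < 1.127 → exclude; stop.
Optimal diet: F — 1 of 5 types.

1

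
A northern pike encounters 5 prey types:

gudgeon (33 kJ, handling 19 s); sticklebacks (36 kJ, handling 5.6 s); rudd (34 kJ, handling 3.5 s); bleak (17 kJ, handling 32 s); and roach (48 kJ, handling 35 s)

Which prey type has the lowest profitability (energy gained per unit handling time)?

In descending order of E/h:
rudd: 34/3.5 = 9.71 kJ/s
sticklebacks: 36/5.6 = 6.43 kJ/s
gudgeon: 33/19 = 1.74 kJ/s
roach: 48/35 = 1.37 kJ/s
bleak: 17/32 = 0.531 kJ/s

bleak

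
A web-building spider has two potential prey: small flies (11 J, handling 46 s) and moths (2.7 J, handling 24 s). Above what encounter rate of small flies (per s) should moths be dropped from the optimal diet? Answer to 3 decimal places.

0.019 per s

Drop moths once their profitability E₂/h₂ falls below the rate achievable on small flies alone: E₂/h₂ = λE₁/(1 + λh₁).
Solve for λ: λE₁h₂ = E₂(1 + λh₁) → λ(E₁h₂ − E₂h₁) = E₂ → λ = E₂/(E₁h₂ − E₂h₁).
λ = 2.7/(11×24 − 2.7×46) = 2.7/139.8 = 0.01931 per s.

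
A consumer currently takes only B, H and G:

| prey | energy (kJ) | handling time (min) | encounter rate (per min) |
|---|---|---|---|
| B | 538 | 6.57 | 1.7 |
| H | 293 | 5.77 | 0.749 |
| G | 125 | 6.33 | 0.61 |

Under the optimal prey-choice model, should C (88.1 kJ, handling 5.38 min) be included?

No

Intake rate on the current diet: R = (1.7×538 + 0.749×293 + 0.61×125) / (1 + 1.7×6.57 + 0.749×5.77 + 0.61×6.33) = 1210/20.35 = 59.47 kJ/min.
C: E/h = 88.1/5.38 = 16.38 kJ/min.
16.38 < 59.47, so adding C would lower the average — exclude it.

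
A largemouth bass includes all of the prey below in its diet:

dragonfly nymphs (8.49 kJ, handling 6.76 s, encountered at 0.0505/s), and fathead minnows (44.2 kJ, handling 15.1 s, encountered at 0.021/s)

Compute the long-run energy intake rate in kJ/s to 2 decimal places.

0.82 kJ/s

R = (0.0505×8.49 + 0.021×44.2) / (1 + 0.0505×6.76 + 0.021×15.1) = 1.357/1.658 = 0.8182 kJ/s.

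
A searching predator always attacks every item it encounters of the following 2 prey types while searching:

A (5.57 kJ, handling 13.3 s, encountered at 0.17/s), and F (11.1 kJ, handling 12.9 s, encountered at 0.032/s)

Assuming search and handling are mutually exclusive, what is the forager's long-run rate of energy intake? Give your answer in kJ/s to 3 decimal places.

0.354 kJ/s

R = (0.17×5.57 + 0.032×11.1) / (1 + 0.17×13.3 + 0.032×12.9) = 1.302/3.674 = 0.3544 kJ/s.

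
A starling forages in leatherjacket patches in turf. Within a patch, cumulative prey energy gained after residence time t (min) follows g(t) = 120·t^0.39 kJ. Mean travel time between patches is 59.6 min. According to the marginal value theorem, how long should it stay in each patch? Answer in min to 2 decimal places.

38.10 min

Maximise g(t)/(T+t): set derivative to zero → g'(t)(T+t) = g(t).
g'(t) = 0.39·120·t^-0.61. Setting 0.39·120·t^-0.61 = 120·t^0.39/(59.6+t) gives 0.39(59.6+t) = t, so 0.61·t = 0.39×59.6.
t* = 0.39×59.6/0.61 = 38.1 min.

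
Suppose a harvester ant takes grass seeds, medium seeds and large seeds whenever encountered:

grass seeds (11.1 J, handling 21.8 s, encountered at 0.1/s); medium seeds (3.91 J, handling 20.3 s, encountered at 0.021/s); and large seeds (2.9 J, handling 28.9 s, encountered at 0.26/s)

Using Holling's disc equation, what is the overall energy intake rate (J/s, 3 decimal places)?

R = Σλ_iE_i / (1 + Σλ_ih_i)
Numerator: 0.1×11.1 + 0.021×3.91 + 0.26×2.9 = 1.946
Denominator: 1 + 0.1×21.8 + 0.021×20.3 + 0.26×28.9 = 11.12
R = 1.946/11.12 = 0.175 J/s

0.175 J/s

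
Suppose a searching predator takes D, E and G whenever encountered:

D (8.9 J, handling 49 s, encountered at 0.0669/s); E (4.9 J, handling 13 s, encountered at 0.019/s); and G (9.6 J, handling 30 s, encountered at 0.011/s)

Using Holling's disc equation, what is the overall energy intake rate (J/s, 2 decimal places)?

0.16 J/s

Energy encountered per unit search time: 0.0669×8.9 + 0.019×4.9 + 0.011×9.6 = 0.7941 J/s.
Handling time per unit search time: 0.0669×49 + 0.019×13 + 0.011×30 = 3.855.
Rate = 0.7941/(1 + 3.855) = 0.1636 J/s.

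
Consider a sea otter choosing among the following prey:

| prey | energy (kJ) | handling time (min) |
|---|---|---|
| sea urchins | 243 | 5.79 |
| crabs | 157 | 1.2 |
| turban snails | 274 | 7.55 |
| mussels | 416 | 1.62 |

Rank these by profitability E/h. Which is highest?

mussels

Profitability E/h (kJ/min): sea urchins = 243/5.79 = 42, crabs = 157/1.2 = 131, turban snails = 274/7.55 = 36.3, mussels = 416/1.62 = 257.
Ranked: mussels > crabs > sea urchins > turban snails.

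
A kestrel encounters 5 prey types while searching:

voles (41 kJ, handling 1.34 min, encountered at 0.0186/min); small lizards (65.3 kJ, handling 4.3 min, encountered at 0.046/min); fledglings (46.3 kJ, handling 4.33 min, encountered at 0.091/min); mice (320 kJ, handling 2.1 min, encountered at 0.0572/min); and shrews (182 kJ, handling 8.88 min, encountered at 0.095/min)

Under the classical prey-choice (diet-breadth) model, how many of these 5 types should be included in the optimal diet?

Rank by E/h (kJ/min): mice 152, voles 30.6, shrews 20.5, small lizards 15.2, fledglings 10.7. Include each in turn until the next type's E/h falls below the running intake rate.
Rate on top 1: 16.34. voles: 30.6 > 16.34 → include.
Rate on top 2: 16.65. shrews: 20.5 > 16.65 → include.
Rate on top 3: 18.28. small lizards: 15.2 < 18.28 → exclude; stop.
Optimal diet: mice, voles, shrews — 3 of 5 types.

3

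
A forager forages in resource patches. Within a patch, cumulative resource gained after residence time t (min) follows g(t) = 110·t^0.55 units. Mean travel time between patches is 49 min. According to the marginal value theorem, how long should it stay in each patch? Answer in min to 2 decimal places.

59.89 min

Optimal t* satisfies g'(t*) = g(t*)/(T + t*).
g'(t) = 0.55·110·t^-0.45. Setting 0.55·110·t^-0.45 = 110·t^0.55/(49+t) gives 0.55(49+t) = t, so 0.45·t = 0.55×49.
t* = 0.55×49/0.45 = 59.89 min.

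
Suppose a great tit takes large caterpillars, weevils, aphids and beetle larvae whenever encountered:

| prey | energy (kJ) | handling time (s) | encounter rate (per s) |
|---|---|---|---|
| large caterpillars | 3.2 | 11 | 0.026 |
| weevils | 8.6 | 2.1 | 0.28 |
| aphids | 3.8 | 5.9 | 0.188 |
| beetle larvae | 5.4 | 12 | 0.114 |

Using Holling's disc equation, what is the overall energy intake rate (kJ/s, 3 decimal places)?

0.878 kJ/s

R = (0.026×3.2 + 0.28×8.6 + 0.188×3.8 + 0.114×5.4) / (1 + 0.026×11 + 0.28×2.1 + 0.188×5.9 + 0.114×12) = 3.821/4.351 = 0.8782 kJ/s.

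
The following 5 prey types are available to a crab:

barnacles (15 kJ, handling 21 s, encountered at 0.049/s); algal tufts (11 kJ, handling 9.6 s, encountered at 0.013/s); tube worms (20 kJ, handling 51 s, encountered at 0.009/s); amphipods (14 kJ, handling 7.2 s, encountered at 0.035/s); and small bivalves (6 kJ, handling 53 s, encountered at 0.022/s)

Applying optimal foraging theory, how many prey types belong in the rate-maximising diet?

E/h in descending order: amphipods 1.94, algal tufts 1.15, barnacles 0.714, tube worms 0.392, small bivalves 0.113 kJ/s. The optimal diet is the largest prefix of this list for which every included type satisfies E_i/h_i > R on the types above it.
Rate on top 1: 0.3914. algal tufts: 1.15 > 0.3914 → include.
Rate on top 2: 0.4598. barnacles: 0.714 > 0.4598 → include.
Rate on top 3: 0.5686. tube worms: 0.392 < 0.5686 → exclude; stop.
Optimal diet: amphipods, algal tufts, barnacles — 3 of 5 types.

3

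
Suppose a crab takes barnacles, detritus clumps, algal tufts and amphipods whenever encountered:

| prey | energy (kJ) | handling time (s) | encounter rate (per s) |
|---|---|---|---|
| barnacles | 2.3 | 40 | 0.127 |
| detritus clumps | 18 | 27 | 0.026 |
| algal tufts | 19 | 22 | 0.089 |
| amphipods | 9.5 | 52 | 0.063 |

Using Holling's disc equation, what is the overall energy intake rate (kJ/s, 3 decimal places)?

R = (0.127×2.3 + 0.026×18 + 0.089×19 + 0.063×9.5) / (1 + 0.127×40 + 0.026×27 + 0.089×22 + 0.063×52) = 3.05/12.02 = 0.2538 kJ/s.

0.254 kJ/s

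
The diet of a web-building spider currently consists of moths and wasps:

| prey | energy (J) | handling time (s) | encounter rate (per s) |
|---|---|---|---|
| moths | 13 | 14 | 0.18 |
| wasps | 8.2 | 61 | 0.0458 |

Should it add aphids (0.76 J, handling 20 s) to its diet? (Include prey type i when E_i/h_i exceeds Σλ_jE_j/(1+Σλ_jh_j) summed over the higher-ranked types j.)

No

On moths and wasps alone, R = ΣλE/(1+Σλh) = 2.716/6.314 = 0.4301 J/s.
Profitability of aphids: 0.76/20 = 0.038 J/s.
Since 0.038 < R, time spent handling aphids is better spent searching.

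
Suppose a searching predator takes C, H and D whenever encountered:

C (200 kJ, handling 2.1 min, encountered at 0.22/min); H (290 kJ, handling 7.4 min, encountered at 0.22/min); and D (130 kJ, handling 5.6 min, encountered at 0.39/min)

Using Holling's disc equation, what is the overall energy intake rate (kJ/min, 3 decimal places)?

R = Σλ_iE_i / (1 + Σλ_ih_i)
Numerator: 0.22×200 + 0.22×290 + 0.39×130 = 158.5
Denominator: 1 + 0.22×2.1 + 0.22×7.4 + 0.39×5.6 = 5.274
R = 158.5/5.274 = 30.05 kJ/min

30.053 kJ/min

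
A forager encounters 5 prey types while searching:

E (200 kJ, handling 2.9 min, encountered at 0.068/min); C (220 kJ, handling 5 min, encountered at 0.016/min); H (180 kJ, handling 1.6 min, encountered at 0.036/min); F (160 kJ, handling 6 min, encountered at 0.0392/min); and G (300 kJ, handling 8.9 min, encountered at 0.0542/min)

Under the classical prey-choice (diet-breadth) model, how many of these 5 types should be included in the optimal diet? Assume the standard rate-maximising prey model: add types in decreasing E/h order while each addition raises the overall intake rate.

5

E/h in descending order: H 112, E 69, C 44, G 33.7, F 26.7 kJ/min. The optimal diet is the largest prefix of this list for which every included type satisfies E_i/h_i > R on the types above it.
Rate on top 1: 6.127. E: 69 > 6.127 → include.
Rate on top 2: 16. C: 44 > 16 → include.
Rate on top 3: 17.68. G: 33.7 > 17.68 → include.
Rate on top 4: 21.94. F: 26.7 > 21.94 → include.
Optimal diet: H, E, C, G, F — 5 of 5 types.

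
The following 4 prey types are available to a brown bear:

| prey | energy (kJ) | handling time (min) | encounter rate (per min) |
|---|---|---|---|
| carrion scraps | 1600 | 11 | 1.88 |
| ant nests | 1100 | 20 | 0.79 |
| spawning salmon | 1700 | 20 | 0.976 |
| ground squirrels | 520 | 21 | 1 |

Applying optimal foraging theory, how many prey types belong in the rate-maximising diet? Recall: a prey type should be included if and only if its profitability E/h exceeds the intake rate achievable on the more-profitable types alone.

1

Profitabilities (E/h, kJ/min): carrion scraps 145, spawning salmon 85, ant nests 55, ground squirrels 24.8. Add prey in this order while the next type's profitability exceeds the intake rate on those already taken.
Rate on top 1: 138.7. spawning salmon: 85 < 138.7 → exclude; stop.
Optimal diet: carrion scraps — 1 of 4 types.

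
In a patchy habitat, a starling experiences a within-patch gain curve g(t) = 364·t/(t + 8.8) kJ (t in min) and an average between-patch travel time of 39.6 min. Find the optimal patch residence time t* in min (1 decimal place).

Maximise g(t)/(T+t): set derivative to zero → g'(t)(T+t) = g(t).
g'(t) = 364·8.8/(t + 8.8)². Setting 364·8.8/(t+8.8)² = 364t/[(t+8.8)(39.6+t)] gives 8.8(39.6+t) = t(t+8.8), so t² = 8.8×39.6 = 348.5.
t* = √348.5 = 18.67 min.

18.7 min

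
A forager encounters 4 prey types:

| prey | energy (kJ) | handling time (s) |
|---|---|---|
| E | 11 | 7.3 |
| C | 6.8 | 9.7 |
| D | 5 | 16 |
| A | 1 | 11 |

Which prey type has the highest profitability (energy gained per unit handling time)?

E

Profitability E/h (kJ/s): E = 11/7.3 = 1.51, C = 6.8/9.7 = 0.701, D = 5/16 = 0.312, A = 1/11 = 0.0909.
Ranked: E > C > D > A.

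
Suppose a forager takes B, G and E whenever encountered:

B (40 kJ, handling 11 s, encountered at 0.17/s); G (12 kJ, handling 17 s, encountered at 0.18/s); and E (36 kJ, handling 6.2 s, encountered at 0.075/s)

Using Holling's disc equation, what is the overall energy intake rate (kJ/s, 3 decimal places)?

R = Σλ_iE_i / (1 + Σλ_ih_i)
Numerator: 0.17×40 + 0.18×12 + 0.075×36 = 11.66
Denominator: 1 + 0.17×11 + 0.18×17 + 0.075×6.2 = 6.395
R = 11.66/6.395 = 1.823 kJ/s

1.823 kJ/s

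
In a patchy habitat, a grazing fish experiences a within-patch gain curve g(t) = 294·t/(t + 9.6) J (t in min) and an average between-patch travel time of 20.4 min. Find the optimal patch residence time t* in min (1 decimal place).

14.0 min

Maximise g(t)/(T+t): set derivative to zero → g'(t)(T+t) = g(t).
g'(t) = 294·9.6/(t + 9.6)². Setting 294·9.6/(t+9.6)² = 294t/[(t+9.6)(20.4+t)] gives 9.6(20.4+t) = t(t+9.6), so t² = 9.6×20.4 = 195.8.
t* = √195.8 = 13.99 min.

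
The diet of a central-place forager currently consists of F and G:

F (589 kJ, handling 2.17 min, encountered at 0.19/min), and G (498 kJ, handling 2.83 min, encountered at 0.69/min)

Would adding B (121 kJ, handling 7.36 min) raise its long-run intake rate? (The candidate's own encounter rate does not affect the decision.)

Intake rate on the current diet: R = (0.19×589 + 0.69×498) / (1 + 0.19×2.17 + 0.69×2.83) = 455.5/3.365 = 135.4 kJ/min.
Profitability of B: 121/7.36 = 16.44 kJ/min.
16.44 < 135.4, so adding B would lower the average — exclude it.

No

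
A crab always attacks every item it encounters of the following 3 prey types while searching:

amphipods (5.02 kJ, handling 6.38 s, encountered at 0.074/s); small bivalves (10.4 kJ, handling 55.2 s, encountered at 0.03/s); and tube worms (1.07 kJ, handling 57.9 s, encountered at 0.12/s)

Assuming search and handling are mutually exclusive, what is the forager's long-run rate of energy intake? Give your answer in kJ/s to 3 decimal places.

R = (0.074×5.02 + 0.03×10.4 + 0.12×1.07) / (1 + 0.074×6.38 + 0.03×55.2 + 0.12×57.9) = 0.8119/10.08 = 0.08057 kJ/s.

0.081 kJ/s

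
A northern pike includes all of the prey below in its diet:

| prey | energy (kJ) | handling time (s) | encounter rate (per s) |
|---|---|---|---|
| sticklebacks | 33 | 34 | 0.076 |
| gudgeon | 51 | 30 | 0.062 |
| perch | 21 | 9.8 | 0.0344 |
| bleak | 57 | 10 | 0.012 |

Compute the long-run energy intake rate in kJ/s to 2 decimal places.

R = Σλ_iE_i / (1 + Σλ_ih_i)
Numerator: 0.076×33 + 0.062×51 + 0.0344×21 + 0.012×57 = 7.076
Denominator: 1 + 0.076×34 + 0.062×30 + 0.0344×9.8 + 0.012×10 = 5.901
R = 7.076/5.901 = 1.199 kJ/s

1.20 kJ/s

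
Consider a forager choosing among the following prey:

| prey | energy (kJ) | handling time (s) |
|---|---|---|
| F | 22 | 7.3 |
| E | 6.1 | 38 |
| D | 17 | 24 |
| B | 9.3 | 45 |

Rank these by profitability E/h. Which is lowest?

E

In descending order of E/h:
F: 22/7.3 = 3.01 kJ/s
D: 17/24 = 0.708 kJ/s
B: 9.3/45 = 0.207 kJ/s
E: 6.1/38 = 0.161 kJ/s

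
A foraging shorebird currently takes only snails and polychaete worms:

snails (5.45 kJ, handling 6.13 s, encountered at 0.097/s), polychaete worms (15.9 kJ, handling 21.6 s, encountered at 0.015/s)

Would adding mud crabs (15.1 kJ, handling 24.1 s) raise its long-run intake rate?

Yes

Current rate: (0.097×5.45 + 0.015×15.9)/(1 + 0.097×6.13 + 0.015×21.6) = 0.3998 kJ/s.
Profitability of mud crabs: 15.1/24.1 = 0.6266 kJ/s.
Since 0.6266 > R, including mud crabs increases the long-run rate.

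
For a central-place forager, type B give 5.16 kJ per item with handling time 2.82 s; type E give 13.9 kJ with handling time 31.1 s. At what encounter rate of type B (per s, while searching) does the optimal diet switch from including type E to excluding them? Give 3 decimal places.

The zero-one rule: include type E iff E₂/h₂ > λE₁/(1+λh₁). Equality gives the switch point.
λE₁h₂ = E₂ + λE₂h₁ ⇒ λ = E₂/(E₁h₂ − E₂h₁) = 13.9/(160.5 − 39.2) = 0.1146 per s.

0.115 per s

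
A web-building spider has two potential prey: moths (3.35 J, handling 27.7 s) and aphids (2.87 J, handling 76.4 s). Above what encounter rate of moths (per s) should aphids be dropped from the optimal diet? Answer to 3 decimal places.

0.016 per s

Drop aphids once their profitability E₂/h₂ falls below the rate achievable on moths alone: E₂/h₂ = λE₁/(1 + λh₁).
Solve for λ: λE₁h₂ = E₂(1 + λh₁) → λ(E₁h₂ − E₂h₁) = E₂ → λ = E₂/(E₁h₂ − E₂h₁).
λ = 2.87/(3.35×76.4 − 2.87×27.7) = 2.87/176.4 = 0.01627 per s.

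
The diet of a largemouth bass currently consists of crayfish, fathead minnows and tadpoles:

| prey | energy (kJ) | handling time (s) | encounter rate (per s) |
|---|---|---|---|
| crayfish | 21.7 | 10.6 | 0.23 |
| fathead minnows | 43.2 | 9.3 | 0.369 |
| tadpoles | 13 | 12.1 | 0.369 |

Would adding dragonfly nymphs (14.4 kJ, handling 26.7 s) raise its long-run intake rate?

No

Intake rate on the current diet: R = (0.23×21.7 + 0.369×43.2 + 0.369×13) / (1 + 0.23×10.6 + 0.369×9.3 + 0.369×12.1) = 25.73/11.33 = 2.27 kJ/s.
Profitability of dragonfly nymphs: 14.4/26.7 = 0.5393 kJ/s.
Since 0.5393 < R, time spent handling dragonfly nymphs is better spent searching.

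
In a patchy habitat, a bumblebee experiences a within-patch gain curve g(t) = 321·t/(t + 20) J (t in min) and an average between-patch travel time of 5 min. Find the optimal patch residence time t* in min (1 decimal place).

Optimal t* satisfies g'(t*) = g(t*)/(T + t*).
g'(t) = 321·20/(t + 20)². Setting 321·20/(t+20)² = 321t/[(t+20)(5+t)] gives 20(5+t) = t(t+20), so t² = 20×5 = 100.
t* = √100 = 10 min.

10.0 min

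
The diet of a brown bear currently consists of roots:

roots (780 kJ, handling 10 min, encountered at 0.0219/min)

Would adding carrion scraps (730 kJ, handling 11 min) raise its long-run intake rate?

Yes

Current rate: (0.0219×780)/(1 + 0.0219×10) = 14.01 kJ/min.
Profitability of carrion scraps: 730/11 = 66.36 kJ/min.
Since 66.36 > R, including carrion scraps increases the long-run rate.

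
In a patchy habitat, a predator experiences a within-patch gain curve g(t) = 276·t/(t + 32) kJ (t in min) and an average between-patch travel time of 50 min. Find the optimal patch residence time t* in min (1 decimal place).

By the marginal value theorem, leave when the instantaneous gain rate g'(t) equals the habitat-wide average g(t)/(T + t).
g'(t) = 276·32/(t + 32)². Setting 276·32/(t+32)² = 276t/[(t+32)(50+t)] gives 32(50+t) = t(t+32), so t² = 32×50 = 1600.
t* = √1600 = 40 min.

40.0 min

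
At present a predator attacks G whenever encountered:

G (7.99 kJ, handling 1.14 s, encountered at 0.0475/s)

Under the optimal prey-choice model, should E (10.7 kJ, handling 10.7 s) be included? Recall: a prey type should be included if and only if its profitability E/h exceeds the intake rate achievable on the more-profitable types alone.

Yes

Intake rate on the current diet: R = (0.0475×7.99) / (1 + 0.0475×1.14) = 0.3795/1.054 = 0.36 kJ/s.
Profitability of E: 10.7/10.7 = 1 kJ/s.
1 > 0.36, so adding E raises the average — include it.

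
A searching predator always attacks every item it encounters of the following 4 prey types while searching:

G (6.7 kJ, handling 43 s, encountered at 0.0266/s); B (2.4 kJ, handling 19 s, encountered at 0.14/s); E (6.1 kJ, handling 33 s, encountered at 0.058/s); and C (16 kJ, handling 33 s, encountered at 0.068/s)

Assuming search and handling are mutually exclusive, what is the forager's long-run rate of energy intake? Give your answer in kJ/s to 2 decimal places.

0.22 kJ/s

R = Σλ_iE_i / (1 + Σλ_ih_i)
Numerator: 0.0266×6.7 + 0.14×2.4 + 0.058×6.1 + 0.068×16 = 1.956
Denominator: 1 + 0.0266×43 + 0.14×19 + 0.058×33 + 0.068×33 = 8.962
R = 1.956/8.962 = 0.2183 kJ/s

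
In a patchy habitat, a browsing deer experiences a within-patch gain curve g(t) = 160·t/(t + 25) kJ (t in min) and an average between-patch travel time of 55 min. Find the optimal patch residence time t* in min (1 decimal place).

37.1 min

Maximise g(t)/(T+t): set derivative to zero → g'(t)(T+t) = g(t).
g'(t) = 160·25/(t + 25)². Setting 160·25/(t+25)² = 160t/[(t+25)(55+t)] gives 25(55+t) = t(t+25), so t² = 25×55 = 1375.
t* = √1375 = 37.08 min.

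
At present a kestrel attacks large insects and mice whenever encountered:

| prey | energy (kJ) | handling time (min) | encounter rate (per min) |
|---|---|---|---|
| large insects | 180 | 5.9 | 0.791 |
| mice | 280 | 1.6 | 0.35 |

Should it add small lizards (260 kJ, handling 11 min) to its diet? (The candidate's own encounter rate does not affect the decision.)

Current rate: (0.791×180 + 0.35×280)/(1 + 0.791×5.9 + 0.35×1.6) = 38.6 kJ/min.
small lizards: E/h = 260/11 = 23.64 kJ/min.
23.64 < 38.6, so adding small lizards would lower the average — exclude it.

No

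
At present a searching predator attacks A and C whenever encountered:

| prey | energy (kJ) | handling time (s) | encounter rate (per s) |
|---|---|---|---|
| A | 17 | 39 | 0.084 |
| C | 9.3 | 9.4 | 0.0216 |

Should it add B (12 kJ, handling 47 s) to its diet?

Current rate: (0.084×17 + 0.0216×9.3)/(1 + 0.084×39 + 0.0216×9.4) = 0.3637 kJ/s.
Profitability of B: 12/47 = 0.2553 kJ/s.
Since 0.2553 < R, time spent handling B is better spent searching.

No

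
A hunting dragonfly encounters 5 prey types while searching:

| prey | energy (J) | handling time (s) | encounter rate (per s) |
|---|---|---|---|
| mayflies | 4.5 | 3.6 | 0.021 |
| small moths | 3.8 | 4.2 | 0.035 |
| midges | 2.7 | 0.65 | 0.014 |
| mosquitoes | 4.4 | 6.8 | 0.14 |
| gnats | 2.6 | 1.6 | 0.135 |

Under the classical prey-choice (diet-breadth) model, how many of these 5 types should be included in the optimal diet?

5

E/h in descending order: midges 4.15, gnats 1.62, mayflies 1.25, small moths 0.905, mosquitoes 0.647 J/s. The optimal diet is the largest prefix of this list for which every included type satisfies E_i/h_i > R on the types above it.
Rate on top 1: 0.03746. gnats: 1.62 > 0.03746 → include.
Rate on top 2: 0.3174. mayflies: 1.25 > 0.3174 → include.
Rate on top 3: 0.3716. small moths: 0.905 > 0.3716 → include.
Rate on top 4: 0.4257. mosquitoes: 0.647 > 0.4257 → include.
Optimal diet: midges, gnats, mayflies, small moths, mosquitoes — 5 of 5 types.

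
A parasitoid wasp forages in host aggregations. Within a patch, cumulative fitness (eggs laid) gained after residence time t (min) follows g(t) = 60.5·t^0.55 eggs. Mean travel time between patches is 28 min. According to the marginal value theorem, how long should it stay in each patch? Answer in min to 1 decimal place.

34.2 min

Optimal t* satisfies g'(t*) = g(t*)/(T + t*).
g'(t) = 0.55·60.5·t^-0.45. Setting 0.55·60.5·t^-0.45 = 60.5·t^0.55/(28+t) gives 0.55(28+t) = t, so 0.45·t = 0.55×28.
t* = 0.55×28/0.45 = 34.22 min.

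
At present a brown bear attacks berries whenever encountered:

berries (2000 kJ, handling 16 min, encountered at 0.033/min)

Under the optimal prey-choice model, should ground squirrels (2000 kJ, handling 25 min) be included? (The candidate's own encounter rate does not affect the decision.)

Current rate: (0.033×2000)/(1 + 0.033×16) = 43.19 kJ/min.
ground squirrels: E/h = 2000/25 = 80 kJ/min.
80 > 43.19, so adding ground squirrels raises the average — include it.

Yes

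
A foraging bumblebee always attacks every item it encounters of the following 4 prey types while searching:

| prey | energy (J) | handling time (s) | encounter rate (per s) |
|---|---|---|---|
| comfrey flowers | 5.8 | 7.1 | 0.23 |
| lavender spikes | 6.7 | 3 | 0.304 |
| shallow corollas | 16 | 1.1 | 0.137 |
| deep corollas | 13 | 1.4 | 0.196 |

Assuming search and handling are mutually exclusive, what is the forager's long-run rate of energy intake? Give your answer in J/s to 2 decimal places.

R = Σλ_iE_i / (1 + Σλ_ih_i)
Numerator: 0.23×5.8 + 0.304×6.7 + 0.137×16 + 0.196×13 = 8.111
Denominator: 1 + 0.23×7.1 + 0.304×3 + 0.137×1.1 + 0.196×1.4 = 3.97
R = 8.111/3.97 = 2.043 J/s

2.04 J/s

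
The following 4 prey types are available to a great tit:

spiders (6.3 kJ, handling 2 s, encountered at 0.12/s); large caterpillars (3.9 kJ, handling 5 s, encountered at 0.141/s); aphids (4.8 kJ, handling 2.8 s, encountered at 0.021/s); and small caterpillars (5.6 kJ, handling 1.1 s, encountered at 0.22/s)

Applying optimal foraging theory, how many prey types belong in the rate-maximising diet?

Profitabilities (E/h, kJ/s): small caterpillars 5.09, spiders 3.15, aphids 1.71, large caterpillars 0.78. Add prey in this order while the next type's profitability exceeds the intake rate on those already taken.
Rate on top 1: 0.9919. spiders: 3.15 > 0.9919 → include.
Rate on top 2: 1.341. aphids: 1.71 > 1.341 → include.
Rate on top 3: 1.356. large caterpillars: 0.78 < 1.356 → exclude; stop.
Optimal diet: small caterpillars, spiders, aphids — 3 of 4 types.

3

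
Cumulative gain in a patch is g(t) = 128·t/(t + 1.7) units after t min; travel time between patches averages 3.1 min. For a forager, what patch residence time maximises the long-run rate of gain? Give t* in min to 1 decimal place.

2.3 min

Maximise g(t)/(T+t): set derivative to zero → g'(t)(T+t) = g(t).
g'(t) = 128·1.7/(t + 1.7)². Setting 128·1.7/(t+1.7)² = 128t/[(t+1.7)(3.1+t)] gives 1.7(3.1+t) = t(t+1.7), so t² = 1.7×3.1 = 5.27.
t* = √5.27 = 2.296 min.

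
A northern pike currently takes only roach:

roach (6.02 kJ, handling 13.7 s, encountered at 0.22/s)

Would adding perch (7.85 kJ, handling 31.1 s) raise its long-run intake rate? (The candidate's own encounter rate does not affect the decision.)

No

Current rate: (0.22×6.02)/(1 + 0.22×13.7) = 0.3299 kJ/s.
perch: E/h = 7.85/31.1 = 0.2524 kJ/s.
Since 0.2524 < R, time spent handling perch is better spent searching.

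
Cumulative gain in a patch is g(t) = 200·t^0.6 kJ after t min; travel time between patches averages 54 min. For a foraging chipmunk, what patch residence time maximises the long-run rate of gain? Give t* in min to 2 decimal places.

Maximise g(t)/(T+t): set derivative to zero → g'(t)(T+t) = g(t).
g'(t) = 0.6·200·t^-0.4. Setting 0.6·200·t^-0.4 = 200·t^0.6/(54+t) gives 0.6(54+t) = t, so 0.40·t = 0.6×54.
t* = 0.6×54/0.40 = 81 min.

81.00 min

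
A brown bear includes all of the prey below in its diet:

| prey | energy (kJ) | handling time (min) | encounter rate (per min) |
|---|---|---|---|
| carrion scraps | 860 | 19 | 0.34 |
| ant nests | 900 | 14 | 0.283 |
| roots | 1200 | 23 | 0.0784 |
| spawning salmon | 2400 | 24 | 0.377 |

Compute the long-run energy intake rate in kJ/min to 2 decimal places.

R = Σλ_iE_i / (1 + Σλ_ih_i)
Numerator: 0.34×860 + 0.283×900 + 0.0784×1200 + 0.377×2400 = 1546
Denominator: 1 + 0.34×19 + 0.283×14 + 0.0784×23 + 0.377×24 = 22.27
R = 1546/22.27 = 69.41 kJ/min

69.41 kJ/min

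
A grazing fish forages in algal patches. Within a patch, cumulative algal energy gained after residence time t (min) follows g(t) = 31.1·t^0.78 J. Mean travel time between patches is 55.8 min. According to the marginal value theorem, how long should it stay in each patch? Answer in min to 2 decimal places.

197.84 min

Maximise g(t)/(T+t): set derivative to zero → g'(t)(T+t) = g(t).
g'(t) = 0.78·31.1·t^-0.22. Setting 0.78·31.1·t^-0.22 = 31.1·t^0.78/(55.8+t) gives 0.78(55.8+t) = t, so 0.22·t = 0.78×55.8.
t* = 0.78×55.8/0.22 = 197.8 min.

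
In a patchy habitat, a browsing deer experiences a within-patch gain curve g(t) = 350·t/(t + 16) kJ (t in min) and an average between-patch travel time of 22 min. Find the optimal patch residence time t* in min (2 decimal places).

18.76 min

Optimal t* satisfies g'(t*) = g(t*)/(T + t*).
g'(t) = 350·16/(t + 16)². Setting 350·16/(t+16)² = 350t/[(t+16)(22+t)] gives 16(22+t) = t(t+16), so t² = 16×22 = 352.
t* = √352 = 18.76 min.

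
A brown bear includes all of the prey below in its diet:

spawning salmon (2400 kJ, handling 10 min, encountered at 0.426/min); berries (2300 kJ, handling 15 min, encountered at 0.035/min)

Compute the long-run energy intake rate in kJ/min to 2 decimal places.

R = (0.426×2400 + 0.035×2300) / (1 + 0.426×10 + 0.035×15) = 1103/5.785 = 190.6 kJ/min.

190.65 kJ/min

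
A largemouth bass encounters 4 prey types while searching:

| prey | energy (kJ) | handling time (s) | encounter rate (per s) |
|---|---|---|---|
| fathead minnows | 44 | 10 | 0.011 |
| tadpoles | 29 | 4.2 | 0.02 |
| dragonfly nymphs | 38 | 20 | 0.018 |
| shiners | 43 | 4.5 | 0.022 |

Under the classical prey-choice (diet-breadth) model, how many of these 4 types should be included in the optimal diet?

Profitabilities (E/h, kJ/s): shiners 9.56, tadpoles 6.9, fathead minnows 4.4, dragonfly nymphs 1.9. Add prey in this order while the next type's profitability exceeds the intake rate on those already taken.
Rate on top 1: 0.8608. tadpoles: 6.9 > 0.8608 → include.
Rate on top 2: 1.29. fathead minnows: 4.4 > 1.29 → include.
Rate on top 3: 1.555. dragonfly nymphs: 1.9 > 1.555 → include.
Optimal diet: shiners, tadpoles, fathead minnows, dragonfly nymphs — 4 of 4 types.

4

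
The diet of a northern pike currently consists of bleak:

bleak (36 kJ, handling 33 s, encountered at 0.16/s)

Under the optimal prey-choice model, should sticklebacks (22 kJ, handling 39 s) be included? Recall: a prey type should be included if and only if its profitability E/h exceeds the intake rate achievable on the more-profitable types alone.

On bleak alone, R = ΣλE/(1+Σλh) = 5.76/6.28 = 0.9172 kJ/s.
Profitability of sticklebacks: 22/39 = 0.5641 kJ/s.
0.5641 < 0.9172, so adding sticklebacks would lower the average — exclude it.

No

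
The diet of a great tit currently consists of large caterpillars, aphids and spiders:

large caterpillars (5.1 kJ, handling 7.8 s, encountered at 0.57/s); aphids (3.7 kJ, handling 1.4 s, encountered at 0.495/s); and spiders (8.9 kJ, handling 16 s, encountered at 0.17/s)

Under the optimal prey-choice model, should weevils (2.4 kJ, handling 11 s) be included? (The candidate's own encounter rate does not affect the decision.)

On large caterpillars, aphids and spiders alone, R = ΣλE/(1+Σλh) = 6.252/8.859 = 0.7057 kJ/s.
Profitability of weevils: 2.4/11 = 0.2182 kJ/s.
Since 0.2182 < R, time spent handling weevils is better spent searching.

No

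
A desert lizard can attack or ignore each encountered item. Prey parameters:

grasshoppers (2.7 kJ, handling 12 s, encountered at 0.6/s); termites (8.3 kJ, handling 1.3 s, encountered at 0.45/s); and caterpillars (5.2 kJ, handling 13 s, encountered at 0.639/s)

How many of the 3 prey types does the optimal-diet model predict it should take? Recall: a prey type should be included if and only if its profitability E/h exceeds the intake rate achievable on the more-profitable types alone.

Profitabilities (E/h, kJ/s): termites 6.38, caterpillars 0.4, grasshoppers 0.225. Add prey in this order while the next type's profitability exceeds the intake rate on those already taken.
Rate on top 1: 2.356. caterpillars: 0.4 < 2.356 → exclude; stop.
Optimal diet: termites — 1 of 3 types.

1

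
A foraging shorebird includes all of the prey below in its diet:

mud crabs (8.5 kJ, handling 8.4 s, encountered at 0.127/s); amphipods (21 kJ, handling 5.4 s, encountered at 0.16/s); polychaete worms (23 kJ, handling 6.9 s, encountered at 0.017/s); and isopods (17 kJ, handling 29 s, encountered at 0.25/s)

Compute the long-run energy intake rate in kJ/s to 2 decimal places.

0.88 kJ/s

Energy encountered per unit search time: 0.127×8.5 + 0.16×21 + 0.017×23 + 0.25×17 = 9.081 kJ/s.
Handling time per unit search time: 0.127×8.4 + 0.16×5.4 + 0.017×6.9 + 0.25×29 = 9.298.
Rate = 9.081/(1 + 9.298) = 0.8818 kJ/s.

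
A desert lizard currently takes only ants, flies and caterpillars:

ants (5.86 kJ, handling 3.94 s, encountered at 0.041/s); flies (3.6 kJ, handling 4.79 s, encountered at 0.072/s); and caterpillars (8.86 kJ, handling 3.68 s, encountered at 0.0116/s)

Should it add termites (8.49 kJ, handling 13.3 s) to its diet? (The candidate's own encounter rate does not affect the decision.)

Yes

Intake rate on the current diet: R = (0.041×5.86 + 0.072×3.6 + 0.0116×8.86) / (1 + 0.041×3.94 + 0.072×4.79 + 0.0116×3.68) = 0.6022/1.549 = 0.3888 kJ/s.
Profitability of termites: 8.49/13.3 = 0.6383 kJ/s.
Since 0.6383 > R, including termites increases the long-run rate.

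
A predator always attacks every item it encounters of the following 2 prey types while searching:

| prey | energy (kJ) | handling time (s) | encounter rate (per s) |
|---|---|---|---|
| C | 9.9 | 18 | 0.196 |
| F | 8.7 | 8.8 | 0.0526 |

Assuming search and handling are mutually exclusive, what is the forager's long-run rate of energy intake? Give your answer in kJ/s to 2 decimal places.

R = Σλ_iE_i / (1 + Σλ_ih_i)
Numerator: 0.196×9.9 + 0.0526×8.7 = 2.398
Denominator: 1 + 0.196×18 + 0.0526×8.8 = 4.991
R = 2.398/4.991 = 0.4805 kJ/s

0.48 kJ/s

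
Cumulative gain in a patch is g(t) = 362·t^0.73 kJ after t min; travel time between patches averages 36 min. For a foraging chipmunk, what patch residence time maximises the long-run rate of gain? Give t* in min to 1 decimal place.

Optimal t* satisfies g'(t*) = g(t*)/(T + t*).
g'(t) = 0.73·362·t^-0.27. Setting 0.73·362·t^-0.27 = 362·t^0.73/(36+t) gives 0.73(36+t) = t, so 0.27·t = 0.73×36.
t* = 0.73×36/0.27 = 97.33 min.

97.3 min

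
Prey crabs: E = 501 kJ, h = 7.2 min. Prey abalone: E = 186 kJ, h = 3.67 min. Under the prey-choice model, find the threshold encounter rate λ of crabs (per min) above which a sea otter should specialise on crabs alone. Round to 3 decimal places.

0.372 per min

Drop abalone once their profitability E₂/h₂ falls below the rate achievable on crabs alone: E₂/h₂ = λE₁/(1 + λh₁).
Solve for λ: λE₁h₂ = E₂(1 + λh₁) → λ(E₁h₂ − E₂h₁) = E₂ → λ = E₂/(E₁h₂ − E₂h₁).
λ = 186/(501×3.67 − 186×7.2) = 186/499.5 = 0.3724 per min.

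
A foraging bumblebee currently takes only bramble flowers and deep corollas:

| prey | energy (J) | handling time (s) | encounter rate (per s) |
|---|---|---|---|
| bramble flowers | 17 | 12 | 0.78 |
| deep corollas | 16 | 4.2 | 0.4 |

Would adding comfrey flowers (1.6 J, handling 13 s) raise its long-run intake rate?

No

Intake rate on the current diet: R = (0.78×17 + 0.4×16) / (1 + 0.78×12 + 0.4×4.2) = 19.66/12.04 = 1.633 J/s.
Profitability of comfrey flowers: 1.6/13 = 0.1231 J/s.
0.1231 < 1.633, so adding comfrey flowers would lower the average — exclude it.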